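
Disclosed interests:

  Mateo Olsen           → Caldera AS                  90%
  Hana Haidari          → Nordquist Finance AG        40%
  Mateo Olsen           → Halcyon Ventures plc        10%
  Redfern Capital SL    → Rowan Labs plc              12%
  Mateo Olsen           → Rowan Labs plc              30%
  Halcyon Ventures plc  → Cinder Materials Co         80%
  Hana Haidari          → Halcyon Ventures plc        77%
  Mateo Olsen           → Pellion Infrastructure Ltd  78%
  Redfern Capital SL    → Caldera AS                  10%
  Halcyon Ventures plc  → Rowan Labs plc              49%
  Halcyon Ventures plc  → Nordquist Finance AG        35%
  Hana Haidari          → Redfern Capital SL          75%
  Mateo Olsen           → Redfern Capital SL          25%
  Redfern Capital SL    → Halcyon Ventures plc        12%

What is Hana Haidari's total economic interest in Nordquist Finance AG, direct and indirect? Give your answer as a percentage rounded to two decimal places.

70.10%

Hana reaches Nordquist along 3 paths.
Direct stake: 40% = 40%.
Via Redfern → Halcyon: 75% × 12% × 35% = 3.15%.
Via Halcyon: 77% × 35% = 26.95%.
Total: 40% + 3.15% + 26.95% = 70.1%.
Rounded: 70.10%.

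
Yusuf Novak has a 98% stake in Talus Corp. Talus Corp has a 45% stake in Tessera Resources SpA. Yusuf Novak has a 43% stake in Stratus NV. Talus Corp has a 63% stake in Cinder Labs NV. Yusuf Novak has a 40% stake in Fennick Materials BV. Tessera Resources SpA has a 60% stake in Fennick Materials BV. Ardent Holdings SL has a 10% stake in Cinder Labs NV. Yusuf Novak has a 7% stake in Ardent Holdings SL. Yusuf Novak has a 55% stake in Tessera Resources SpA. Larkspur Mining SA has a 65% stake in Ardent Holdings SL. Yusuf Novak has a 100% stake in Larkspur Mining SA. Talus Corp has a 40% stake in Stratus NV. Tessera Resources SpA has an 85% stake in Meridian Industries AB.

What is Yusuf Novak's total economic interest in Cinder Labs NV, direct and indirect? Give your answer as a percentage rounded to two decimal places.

Yusuf reaches Cinder along 3 paths.
Via Talus: 98% × 63% = 61.74%.
Via Ardent: 7% × 10% = 0.7%.
Via Larkspur → Ardent: 100% × 65% × 10% = 6.5%.
Total: 61.74% + 0.7% + 6.5% = 68.94%.

68.94%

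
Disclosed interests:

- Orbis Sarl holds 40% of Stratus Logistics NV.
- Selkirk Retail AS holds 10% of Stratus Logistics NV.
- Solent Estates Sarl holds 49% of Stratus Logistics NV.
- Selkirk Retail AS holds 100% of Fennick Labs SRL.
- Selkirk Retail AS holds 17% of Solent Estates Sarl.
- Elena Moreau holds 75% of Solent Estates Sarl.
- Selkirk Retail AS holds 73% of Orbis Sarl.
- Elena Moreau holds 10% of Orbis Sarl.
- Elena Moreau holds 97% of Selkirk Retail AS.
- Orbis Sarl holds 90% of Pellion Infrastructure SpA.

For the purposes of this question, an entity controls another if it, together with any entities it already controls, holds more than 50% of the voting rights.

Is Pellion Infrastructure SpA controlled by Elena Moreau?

Elena holds 97% of Selkirk, so Elena controls Selkirk.
Selkirk and Elena together hold 73% + 10% = 83% of Orbis, so Elena controls Orbis.
Orbis holds 90% of Pellion, so Elena controls Pellion.

Yes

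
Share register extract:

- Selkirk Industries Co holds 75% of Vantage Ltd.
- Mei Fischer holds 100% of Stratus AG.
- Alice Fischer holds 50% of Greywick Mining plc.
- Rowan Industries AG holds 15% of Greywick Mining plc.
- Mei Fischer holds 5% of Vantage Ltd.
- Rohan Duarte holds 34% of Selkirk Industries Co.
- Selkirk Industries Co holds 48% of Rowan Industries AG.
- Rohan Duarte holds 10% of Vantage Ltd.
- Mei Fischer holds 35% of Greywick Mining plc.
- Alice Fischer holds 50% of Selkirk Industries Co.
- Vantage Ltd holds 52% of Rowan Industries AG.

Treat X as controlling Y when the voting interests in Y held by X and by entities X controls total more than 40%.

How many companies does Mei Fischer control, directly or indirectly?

Mei holds 100% of Stratus, so Mei controls Stratus.
No other company's threshold is met.
Mei controls 1 company.

1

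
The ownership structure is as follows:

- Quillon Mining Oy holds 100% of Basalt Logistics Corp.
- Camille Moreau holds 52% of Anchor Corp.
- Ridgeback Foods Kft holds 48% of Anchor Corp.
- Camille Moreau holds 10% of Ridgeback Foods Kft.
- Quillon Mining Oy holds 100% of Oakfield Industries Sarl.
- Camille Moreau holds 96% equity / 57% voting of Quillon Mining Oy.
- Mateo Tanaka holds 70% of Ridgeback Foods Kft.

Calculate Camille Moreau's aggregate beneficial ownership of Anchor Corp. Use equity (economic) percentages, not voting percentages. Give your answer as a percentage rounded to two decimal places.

Camille reaches Anchor along 2 paths.
Direct stake: 52% = 52%.
Via Ridgeback: 10% × 48% = 4.8%.
Total: 52% + 4.8% = 56.8%.
Rounded: 56.80%.

56.80%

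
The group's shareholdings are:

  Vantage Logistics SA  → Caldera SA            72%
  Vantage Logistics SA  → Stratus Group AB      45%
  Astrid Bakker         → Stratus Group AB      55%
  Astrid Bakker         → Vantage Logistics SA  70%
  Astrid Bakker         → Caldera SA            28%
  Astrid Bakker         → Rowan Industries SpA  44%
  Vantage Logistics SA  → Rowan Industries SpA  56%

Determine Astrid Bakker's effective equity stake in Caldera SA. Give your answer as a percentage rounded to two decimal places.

Astrid reaches Caldera along 2 paths.
Direct stake: 28% = 28%.
Via Vantage: 70% × 72% = 50.4%.
Total: 28% + 50.4% = 78.4%.
Rounded: 78.40%.

78.40%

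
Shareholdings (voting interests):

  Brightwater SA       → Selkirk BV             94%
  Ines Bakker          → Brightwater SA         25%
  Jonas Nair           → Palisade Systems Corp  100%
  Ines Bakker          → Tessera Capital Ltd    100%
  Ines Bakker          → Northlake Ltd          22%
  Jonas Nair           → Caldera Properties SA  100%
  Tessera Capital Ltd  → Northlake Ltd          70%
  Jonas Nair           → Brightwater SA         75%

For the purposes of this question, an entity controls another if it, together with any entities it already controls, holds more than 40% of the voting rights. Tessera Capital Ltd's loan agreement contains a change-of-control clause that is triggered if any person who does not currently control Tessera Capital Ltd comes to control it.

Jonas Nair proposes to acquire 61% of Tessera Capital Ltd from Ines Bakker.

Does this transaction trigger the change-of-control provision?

Yes

The purchase adds only to Jonas's holdings (Ines's stake shrinks), so Jonas is the only person who could newly come to control Tessera.
Jonas holds 75% of Brightwater, so Jonas controls Brightwater.
Jonas holds 100% of Caldera, so Jonas controls Caldera.
Brightwater holds 94% of Selkirk, so Jonas controls Selkirk.
Jonas holds 100% of Palisade, so Jonas controls Palisade.
Neither Jonas nor any entity Jonas controls holds any voting interest in Tessera.
So before the transaction, Jonas does not control Tessera.
After the purchase, Jonas holds 61% of Tessera directly, and Ines's stake falls to 39%.
Jonas holds 61% of Tessera, so Jonas controls Tessera.
Jonas did not control Tessera before and does after, so the clause is triggered.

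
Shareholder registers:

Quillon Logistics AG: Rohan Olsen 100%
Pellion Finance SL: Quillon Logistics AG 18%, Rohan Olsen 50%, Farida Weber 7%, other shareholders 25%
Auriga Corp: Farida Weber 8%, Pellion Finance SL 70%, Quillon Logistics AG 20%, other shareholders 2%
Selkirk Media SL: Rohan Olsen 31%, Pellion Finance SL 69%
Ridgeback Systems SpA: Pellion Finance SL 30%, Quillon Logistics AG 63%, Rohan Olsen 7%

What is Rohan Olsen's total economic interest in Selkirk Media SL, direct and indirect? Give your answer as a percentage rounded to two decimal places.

Rohan reaches Selkirk along 3 paths.
Direct stake: 31% = 31%.
Via Quillon → Pellion: 100% × 18% × 69% = 12.42%.
Via Pellion: 50% × 69% = 34.5%.
Total: 31% + 12.42% + 34.5% = 77.92%.

77.92%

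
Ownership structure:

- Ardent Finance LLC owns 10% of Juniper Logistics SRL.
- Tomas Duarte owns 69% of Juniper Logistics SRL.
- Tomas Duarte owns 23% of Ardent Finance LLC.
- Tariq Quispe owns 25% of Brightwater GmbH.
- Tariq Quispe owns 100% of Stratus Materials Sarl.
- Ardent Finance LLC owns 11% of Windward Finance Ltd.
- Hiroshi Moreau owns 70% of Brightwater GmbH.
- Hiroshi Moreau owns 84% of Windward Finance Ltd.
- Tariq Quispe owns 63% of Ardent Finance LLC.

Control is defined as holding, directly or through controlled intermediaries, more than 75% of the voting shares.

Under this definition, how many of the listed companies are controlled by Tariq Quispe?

Tariq holds 100% of Stratus, so Tariq controls Stratus.
No other company's threshold is met.
Tariq controls 1 company.

1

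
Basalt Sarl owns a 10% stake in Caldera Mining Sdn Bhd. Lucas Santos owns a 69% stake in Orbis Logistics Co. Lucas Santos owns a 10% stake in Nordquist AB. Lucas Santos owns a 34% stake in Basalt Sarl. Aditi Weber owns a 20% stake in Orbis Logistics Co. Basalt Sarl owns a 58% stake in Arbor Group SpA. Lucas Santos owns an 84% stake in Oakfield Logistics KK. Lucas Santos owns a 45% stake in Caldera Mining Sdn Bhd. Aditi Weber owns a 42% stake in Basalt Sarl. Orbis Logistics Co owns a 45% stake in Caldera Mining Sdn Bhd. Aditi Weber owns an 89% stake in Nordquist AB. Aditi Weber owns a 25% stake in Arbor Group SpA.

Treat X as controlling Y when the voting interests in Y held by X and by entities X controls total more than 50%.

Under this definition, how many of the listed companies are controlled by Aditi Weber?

Aditi holds 89% of Nordquist, so Aditi controls Nordquist.
No other company's threshold is met.
Aditi controls 1 company.

1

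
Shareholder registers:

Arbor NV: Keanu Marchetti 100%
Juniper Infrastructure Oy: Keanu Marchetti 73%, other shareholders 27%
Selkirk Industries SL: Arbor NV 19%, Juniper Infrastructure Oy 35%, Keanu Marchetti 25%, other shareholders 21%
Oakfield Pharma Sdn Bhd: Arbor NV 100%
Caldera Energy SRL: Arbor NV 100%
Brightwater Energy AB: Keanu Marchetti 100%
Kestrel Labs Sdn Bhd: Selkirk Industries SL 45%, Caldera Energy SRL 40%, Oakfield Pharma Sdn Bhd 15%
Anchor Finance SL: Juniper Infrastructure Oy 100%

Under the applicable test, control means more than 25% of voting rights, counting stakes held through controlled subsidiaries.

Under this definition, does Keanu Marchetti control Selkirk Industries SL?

Yes

Keanu holds 100% of Arbor, so Keanu controls Arbor.
Keanu holds 73% of Juniper, so Keanu controls Juniper.
Arbor and Juniper and Keanu together hold 19% + 35% + 25% = 79% of Selkirk, so Keanu controls Selkirk.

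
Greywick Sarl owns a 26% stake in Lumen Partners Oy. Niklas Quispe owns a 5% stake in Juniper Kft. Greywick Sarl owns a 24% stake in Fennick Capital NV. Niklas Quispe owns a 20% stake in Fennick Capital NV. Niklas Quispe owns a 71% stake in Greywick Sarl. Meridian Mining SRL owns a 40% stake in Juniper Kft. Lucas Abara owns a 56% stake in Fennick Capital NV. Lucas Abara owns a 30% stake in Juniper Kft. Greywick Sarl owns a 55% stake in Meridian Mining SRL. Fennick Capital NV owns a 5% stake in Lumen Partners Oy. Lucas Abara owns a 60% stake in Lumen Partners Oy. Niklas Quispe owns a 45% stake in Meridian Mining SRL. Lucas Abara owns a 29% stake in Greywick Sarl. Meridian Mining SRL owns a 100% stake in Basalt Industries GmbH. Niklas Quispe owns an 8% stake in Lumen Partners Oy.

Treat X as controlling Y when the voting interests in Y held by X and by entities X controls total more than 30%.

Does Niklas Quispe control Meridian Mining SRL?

Niklas holds 71% of Greywick, so Niklas controls Greywick.
Niklas and Greywick together hold 45% + 55% = 100% of Meridian, so Niklas controls Meridian.

Yes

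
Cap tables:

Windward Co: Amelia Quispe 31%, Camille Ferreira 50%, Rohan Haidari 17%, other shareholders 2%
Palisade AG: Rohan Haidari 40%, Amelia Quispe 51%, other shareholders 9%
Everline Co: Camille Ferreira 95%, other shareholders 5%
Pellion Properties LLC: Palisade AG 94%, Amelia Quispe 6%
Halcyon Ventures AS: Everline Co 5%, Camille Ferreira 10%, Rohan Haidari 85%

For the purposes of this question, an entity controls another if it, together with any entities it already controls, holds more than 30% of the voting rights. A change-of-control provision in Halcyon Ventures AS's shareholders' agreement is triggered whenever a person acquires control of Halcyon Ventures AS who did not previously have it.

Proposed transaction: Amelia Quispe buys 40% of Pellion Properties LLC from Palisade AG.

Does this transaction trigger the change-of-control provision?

No

The purchase adds only to Amelia's holdings (Palisade's stake shrinks), so Amelia is the only person who could newly come to control Halcyon.
Amelia holds 31% of Windward, so Amelia controls Windward.
Amelia holds 51% of Palisade, so Amelia controls Palisade.
Palisade and Amelia together hold 94% + 6% = 100% of Pellion, so Amelia controls Pellion.
Neither Amelia nor any entity Amelia controls holds any voting interest in Halcyon.
So before the transaction, Amelia does not control Halcyon.
After the purchase, Amelia's direct stake in Pellion rises to 6% + 40% = 46%, and Palisade's stake falls to 54%.
Palisade and Amelia together hold 54% + 46% = 100% of Pellion, so Amelia controls Pellion.
After the transaction, neither Amelia nor any entity Amelia controls holds a voting interest in Halcyon, so Amelia still does not control it.
No new person acquires control, so the clause is not triggered.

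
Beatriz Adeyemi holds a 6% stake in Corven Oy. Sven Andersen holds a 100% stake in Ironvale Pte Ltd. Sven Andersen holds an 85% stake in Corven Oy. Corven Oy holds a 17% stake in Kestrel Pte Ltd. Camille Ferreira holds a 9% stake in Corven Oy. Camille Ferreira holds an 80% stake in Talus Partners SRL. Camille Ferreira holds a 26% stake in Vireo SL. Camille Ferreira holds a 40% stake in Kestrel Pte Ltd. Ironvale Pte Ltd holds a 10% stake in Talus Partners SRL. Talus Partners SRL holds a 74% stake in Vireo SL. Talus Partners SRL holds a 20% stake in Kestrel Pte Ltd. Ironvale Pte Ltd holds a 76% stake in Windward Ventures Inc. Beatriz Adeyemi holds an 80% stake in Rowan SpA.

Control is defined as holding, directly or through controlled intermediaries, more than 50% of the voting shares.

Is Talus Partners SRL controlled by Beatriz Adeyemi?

No

Beatriz holds 80% of Rowan, so Beatriz controls Rowan.
Neither Beatriz nor any entity Beatriz controls holds any voting interest in Talus.
So Beatriz does not control Talus.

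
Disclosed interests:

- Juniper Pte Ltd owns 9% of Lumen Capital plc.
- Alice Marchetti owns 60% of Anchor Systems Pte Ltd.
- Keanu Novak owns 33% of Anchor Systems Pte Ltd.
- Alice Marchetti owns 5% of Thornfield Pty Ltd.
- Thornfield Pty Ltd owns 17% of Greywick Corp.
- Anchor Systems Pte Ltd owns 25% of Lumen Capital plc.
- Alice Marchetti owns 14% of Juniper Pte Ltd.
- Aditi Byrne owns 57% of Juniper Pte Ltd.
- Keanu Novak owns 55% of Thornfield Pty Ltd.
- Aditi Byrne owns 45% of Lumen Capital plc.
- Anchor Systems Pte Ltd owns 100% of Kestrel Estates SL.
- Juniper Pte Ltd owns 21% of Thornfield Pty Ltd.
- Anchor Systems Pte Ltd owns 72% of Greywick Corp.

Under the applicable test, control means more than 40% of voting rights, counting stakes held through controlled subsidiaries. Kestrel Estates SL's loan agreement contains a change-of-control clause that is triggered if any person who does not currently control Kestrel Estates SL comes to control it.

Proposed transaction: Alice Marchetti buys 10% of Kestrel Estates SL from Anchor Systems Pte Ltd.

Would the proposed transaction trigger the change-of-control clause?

No

The purchase adds only to Alice's holdings (Anchor's stake shrinks), so Alice is the only person who could newly come to control Kestrel.
Alice holds 60% of Anchor, so Alice controls Anchor.
Anchor holds 100% of Kestrel, so Alice controls Kestrel.
So Alice already controls Kestrel before the transaction.
After the purchase, Alice holds 10% of Kestrel directly, and Anchor's stake falls to 90%.
Alice controlled Kestrel already, so this is not a new person acquiring control; every other person's position is unchanged or reduced.
No new person acquires control, so the clause is not triggered.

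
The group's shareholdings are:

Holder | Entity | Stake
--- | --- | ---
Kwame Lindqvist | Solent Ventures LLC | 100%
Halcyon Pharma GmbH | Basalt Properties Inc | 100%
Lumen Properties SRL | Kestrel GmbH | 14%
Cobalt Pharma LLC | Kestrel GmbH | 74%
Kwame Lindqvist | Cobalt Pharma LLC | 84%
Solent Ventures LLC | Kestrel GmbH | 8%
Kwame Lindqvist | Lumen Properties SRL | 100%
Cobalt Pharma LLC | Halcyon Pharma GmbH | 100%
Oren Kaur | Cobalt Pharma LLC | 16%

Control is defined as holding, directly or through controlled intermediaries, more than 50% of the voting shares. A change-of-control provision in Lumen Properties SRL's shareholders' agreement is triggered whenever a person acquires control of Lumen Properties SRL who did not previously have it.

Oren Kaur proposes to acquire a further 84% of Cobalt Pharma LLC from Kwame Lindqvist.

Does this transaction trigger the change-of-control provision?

The purchase adds only to Oren's holdings (Kwame's stake shrinks), so Oren is the only person who could newly come to control Lumen.
Oren's largest direct stake is 16% in Cobalt, which does not meet the threshold, so Oren controls no company.
Neither Oren nor any entity Oren controls holds any voting interest in Lumen.
So before the transaction, Oren does not control Lumen.
After the purchase, Oren's direct stake in Cobalt rises to 16% + 84% = 100%, and Kwame's stake falls to 0%.
Oren holds 100% of Cobalt, so Oren controls Cobalt.
Cobalt holds 100% of Halcyon, so Oren controls Halcyon.
Cobalt holds 74% of Kestrel, so Oren controls Kestrel.
Halcyon holds 100% of Basalt, so Oren controls Basalt.
After the transaction, neither Oren nor any entity Oren controls holds a voting interest in Lumen, so Oren still does not control it.
No new person acquires control, so the clause is not triggered.

No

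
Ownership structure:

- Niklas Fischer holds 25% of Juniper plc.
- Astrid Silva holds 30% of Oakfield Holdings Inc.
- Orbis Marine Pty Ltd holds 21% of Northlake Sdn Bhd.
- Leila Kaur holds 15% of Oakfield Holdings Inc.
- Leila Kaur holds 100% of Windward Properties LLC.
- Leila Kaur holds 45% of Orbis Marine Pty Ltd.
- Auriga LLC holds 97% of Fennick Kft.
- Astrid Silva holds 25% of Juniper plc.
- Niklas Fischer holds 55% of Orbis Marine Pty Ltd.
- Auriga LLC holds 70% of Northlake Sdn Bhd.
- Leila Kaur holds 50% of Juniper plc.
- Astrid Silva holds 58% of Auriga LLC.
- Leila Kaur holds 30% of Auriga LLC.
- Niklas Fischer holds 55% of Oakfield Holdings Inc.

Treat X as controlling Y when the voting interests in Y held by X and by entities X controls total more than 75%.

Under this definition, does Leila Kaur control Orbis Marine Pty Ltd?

Leila holds 100% of Windward, so Leila controls Windward.
In Orbis, Leila's side holds only 45%, not > 75%.
So Leila does not control Orbis.

No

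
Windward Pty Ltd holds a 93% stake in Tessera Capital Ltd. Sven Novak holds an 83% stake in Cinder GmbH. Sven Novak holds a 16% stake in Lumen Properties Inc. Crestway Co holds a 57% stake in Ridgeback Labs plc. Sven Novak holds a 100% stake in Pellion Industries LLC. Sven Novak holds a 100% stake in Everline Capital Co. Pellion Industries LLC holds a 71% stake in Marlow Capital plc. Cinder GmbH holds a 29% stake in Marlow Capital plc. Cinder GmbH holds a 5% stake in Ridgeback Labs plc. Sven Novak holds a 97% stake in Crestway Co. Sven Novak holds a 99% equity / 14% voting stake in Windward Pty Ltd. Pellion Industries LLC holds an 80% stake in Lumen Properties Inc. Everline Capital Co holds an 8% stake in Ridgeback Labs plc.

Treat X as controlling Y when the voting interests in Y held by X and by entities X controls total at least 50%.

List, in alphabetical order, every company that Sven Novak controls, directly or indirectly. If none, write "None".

Sven holds 83% of Cinder, so Sven controls Cinder.
Sven holds 97% of Crestway, so Sven controls Crestway.
Sven holds 100% of Pellion, so Sven controls Pellion.
Sven and Pellion together hold 16% + 80% = 96% of Lumen, so Sven controls Lumen.
Pellion and Cinder together hold 71% + 29% = 100% of Marlow, so Sven controls Marlow.
Sven holds 100% of Everline, so Sven controls Everline.
Crestway and Everline and Cinder together hold 57% + 8% + 5% = 70% of Ridgeback, so Sven controls Ridgeback.
No other company's threshold is met.

Cinder GmbH, Crestway Co, Everline Capital Co, Lumen Properties Inc, Marlow Capital plc, Pellion Industries LLC, Ridgeback Labs plc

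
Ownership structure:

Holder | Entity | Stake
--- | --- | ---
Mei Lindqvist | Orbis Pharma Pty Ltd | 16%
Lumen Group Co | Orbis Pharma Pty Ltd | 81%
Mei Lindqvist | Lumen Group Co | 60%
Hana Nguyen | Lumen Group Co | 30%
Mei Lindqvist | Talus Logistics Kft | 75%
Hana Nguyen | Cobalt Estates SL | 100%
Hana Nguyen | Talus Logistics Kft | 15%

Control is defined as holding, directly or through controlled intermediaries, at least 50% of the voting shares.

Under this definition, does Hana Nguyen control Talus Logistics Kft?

Hana holds 100% of Cobalt, so Hana controls Cobalt.
In Talus, Hana's side holds only 15%, not ≥ 50%.
So Hana does not control Talus.

No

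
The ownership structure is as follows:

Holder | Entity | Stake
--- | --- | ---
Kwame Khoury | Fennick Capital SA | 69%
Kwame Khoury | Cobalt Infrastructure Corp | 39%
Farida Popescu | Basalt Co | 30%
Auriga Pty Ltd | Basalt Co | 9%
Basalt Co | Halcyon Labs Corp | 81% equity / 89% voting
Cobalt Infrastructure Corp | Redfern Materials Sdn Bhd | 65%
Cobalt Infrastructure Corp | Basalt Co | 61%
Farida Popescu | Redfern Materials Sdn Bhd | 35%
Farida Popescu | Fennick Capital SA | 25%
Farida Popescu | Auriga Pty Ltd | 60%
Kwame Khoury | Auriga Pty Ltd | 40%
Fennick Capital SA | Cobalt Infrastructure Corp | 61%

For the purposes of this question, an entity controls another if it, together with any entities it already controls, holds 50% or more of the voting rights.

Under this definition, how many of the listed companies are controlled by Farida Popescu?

1

Farida holds 60% of Auriga, so Farida controls Auriga.
No other company's threshold is met.
Farida controls 1 company.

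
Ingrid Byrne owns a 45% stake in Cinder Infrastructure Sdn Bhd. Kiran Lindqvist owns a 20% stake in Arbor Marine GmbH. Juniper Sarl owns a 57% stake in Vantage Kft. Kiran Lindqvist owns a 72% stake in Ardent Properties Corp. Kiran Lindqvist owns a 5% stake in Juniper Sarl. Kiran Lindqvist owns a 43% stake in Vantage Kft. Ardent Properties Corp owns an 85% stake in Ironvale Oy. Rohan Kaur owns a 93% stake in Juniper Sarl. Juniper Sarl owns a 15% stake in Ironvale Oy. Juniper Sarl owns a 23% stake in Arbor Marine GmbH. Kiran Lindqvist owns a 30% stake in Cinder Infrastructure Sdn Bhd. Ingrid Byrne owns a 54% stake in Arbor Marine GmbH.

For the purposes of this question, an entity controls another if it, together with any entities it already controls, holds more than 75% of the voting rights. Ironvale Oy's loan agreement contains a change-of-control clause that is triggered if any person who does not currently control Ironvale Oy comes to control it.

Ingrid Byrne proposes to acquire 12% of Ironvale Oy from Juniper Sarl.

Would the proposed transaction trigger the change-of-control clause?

The purchase adds only to Ingrid's holdings (Juniper's stake shrinks), so Ingrid is the only person who could newly come to control Ironvale.
Ingrid's largest direct stake is 54% in Arbor, which does not meet the threshold, so Ingrid controls no company.
Neither Ingrid nor any entity Ingrid controls holds any voting interest in Ironvale.
So before the transaction, Ingrid does not control Ironvale.
After the purchase, Ingrid holds 12% of Ironvale directly, and Juniper's stake falls to 3%.
After the transaction, Ingrid's side holds 12% of Ironvale, not > 75%, so Ingrid still does not control Ironvale.
No new person acquires control, so the clause is not triggered.

No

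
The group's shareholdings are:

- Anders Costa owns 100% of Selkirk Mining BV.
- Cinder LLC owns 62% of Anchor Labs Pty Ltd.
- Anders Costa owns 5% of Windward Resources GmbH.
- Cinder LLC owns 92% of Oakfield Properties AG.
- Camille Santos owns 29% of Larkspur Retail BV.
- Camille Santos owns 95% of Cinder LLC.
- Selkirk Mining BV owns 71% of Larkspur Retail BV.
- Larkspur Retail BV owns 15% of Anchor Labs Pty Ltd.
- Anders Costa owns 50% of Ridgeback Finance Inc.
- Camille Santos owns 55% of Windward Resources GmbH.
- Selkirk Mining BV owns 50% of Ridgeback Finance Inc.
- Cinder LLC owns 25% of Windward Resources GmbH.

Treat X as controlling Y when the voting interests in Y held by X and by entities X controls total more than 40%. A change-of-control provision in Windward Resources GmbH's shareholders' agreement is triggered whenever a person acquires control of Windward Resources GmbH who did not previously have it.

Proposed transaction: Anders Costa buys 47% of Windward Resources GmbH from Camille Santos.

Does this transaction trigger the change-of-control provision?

Yes

The purchase adds only to Anders's holdings (Camille's stake shrinks), so Anders is the only person who could newly come to control Windward.
Anders holds 100% of Selkirk, so Anders controls Selkirk.
Selkirk holds 71% of Larkspur, so Anders controls Larkspur.
Selkirk and Anders together hold 50% + 50% = 100% of Ridgeback, so Anders controls Ridgeback.
In Windward, Anders's side holds only 5%, not > 40%.
So before the transaction, Anders does not control Windward.
After the purchase, Anders's direct stake in Windward rises to 5% + 47% = 52%, and Camille's stake falls to 8%.
Anders holds 52% of Windward, so Anders controls Windward.
Anders did not control Windward before and does after, so the clause is triggered.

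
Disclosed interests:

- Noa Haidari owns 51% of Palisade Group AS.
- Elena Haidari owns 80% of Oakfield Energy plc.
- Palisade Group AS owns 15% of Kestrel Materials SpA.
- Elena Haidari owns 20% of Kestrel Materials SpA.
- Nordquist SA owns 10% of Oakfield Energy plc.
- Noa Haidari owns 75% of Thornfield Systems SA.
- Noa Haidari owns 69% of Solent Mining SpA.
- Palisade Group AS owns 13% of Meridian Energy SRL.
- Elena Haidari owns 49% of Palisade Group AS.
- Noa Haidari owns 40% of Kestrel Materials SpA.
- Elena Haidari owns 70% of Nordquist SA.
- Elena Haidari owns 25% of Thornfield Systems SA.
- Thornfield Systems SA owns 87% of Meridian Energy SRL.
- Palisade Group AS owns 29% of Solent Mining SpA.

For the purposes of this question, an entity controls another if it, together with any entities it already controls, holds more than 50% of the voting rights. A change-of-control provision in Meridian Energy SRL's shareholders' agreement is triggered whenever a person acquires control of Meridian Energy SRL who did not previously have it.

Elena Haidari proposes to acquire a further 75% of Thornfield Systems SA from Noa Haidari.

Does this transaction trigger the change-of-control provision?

The purchase adds only to Elena's holdings (Noa's stake shrinks), so Elena is the only person who could newly come to control Meridian.
Elena holds 70% of Nordquist, so Elena controls Nordquist.
Elena and Nordquist together hold 80% + 10% = 90% of Oakfield, so Elena controls Oakfield.
Neither Elena nor any entity Elena controls holds any voting interest in Meridian.
So before the transaction, Elena does not control Meridian.
After the purchase, Elena's direct stake in Thornfield rises to 25% + 75% = 100%, and Noa's stake falls to 0%.
Elena holds 100% of Thornfield, so Elena controls Thornfield.
Thornfield holds 87% of Meridian, so Elena controls Meridian.
Elena did not control Meridian before and does after, so the clause is triggered.

Yes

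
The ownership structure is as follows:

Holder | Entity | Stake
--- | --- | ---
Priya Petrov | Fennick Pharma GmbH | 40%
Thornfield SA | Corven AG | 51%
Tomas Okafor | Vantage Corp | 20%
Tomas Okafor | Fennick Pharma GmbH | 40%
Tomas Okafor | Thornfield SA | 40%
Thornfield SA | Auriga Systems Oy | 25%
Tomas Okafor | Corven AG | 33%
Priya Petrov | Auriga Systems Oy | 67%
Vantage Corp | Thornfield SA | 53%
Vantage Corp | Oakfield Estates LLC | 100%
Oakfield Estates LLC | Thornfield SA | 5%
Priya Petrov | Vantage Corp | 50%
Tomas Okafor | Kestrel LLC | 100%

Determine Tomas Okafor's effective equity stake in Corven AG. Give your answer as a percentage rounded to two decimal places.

59.32%

Tomas reaches Corven along 4 paths.
Via Vantage → Thornfield: 20% × 53% × 51% = 5.406%.
Via Thornfield: 40% × 51% = 20.4%.
Via Vantage → Oakfield → Thornfield: 20% × 100% × 5% × 51% = 0.51%.
Direct stake: 33% = 33%.
Total: 5.406% + 20.4% + 0.51% + 33% = 59.316%.
Rounded: 59.32%.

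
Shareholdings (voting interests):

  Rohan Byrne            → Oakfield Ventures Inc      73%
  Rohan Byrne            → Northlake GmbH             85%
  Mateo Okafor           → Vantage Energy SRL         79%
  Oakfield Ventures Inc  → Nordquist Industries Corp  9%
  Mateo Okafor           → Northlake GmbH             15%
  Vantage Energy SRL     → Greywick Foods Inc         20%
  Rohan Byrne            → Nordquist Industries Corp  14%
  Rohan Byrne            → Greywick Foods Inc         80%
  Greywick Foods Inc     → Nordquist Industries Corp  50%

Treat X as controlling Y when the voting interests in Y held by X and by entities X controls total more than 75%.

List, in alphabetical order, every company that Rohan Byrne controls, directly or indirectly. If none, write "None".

Rohan holds 85% of Northlake, so Rohan controls Northlake.
Rohan holds 80% of Greywick, so Rohan controls Greywick.
No other company's threshold is met.

Greywick Foods Inc, Northlake GmbH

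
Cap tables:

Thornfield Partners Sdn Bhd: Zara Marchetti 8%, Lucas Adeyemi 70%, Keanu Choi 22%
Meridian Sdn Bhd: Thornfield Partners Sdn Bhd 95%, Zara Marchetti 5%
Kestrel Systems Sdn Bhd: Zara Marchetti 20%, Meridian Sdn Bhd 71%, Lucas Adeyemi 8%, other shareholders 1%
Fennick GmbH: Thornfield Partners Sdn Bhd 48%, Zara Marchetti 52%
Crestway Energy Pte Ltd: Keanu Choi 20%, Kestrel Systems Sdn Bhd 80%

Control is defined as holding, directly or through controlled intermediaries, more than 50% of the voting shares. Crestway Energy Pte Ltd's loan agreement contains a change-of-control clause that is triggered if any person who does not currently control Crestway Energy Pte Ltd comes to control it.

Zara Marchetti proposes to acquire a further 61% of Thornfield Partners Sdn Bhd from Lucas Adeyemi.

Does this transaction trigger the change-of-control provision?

The purchase adds only to Zara's holdings (Lucas's stake shrinks), so Zara is the only person who could newly come to control Crestway.
Zara holds 52% of Fennick, so Zara controls Fennick.
Neither Zara nor any entity Zara controls holds any voting interest in Crestway.
So before the transaction, Zara does not control Crestway.
After the purchase, Zara's direct stake in Thornfield rises to 8% + 61% = 69%, and Lucas's stake falls to 9%.
Zara holds 69% of Thornfield, so Zara controls Thornfield.
Thornfield and Zara together hold 95% + 5% = 100% of Meridian, so Zara controls Meridian.
Zara and Meridian together hold 20% + 71% = 91% of Kestrel, so Zara controls Kestrel.
Kestrel holds 80% of Crestway, so Zara controls Crestway.
Zara did not control Crestway before and does after, so the clause is triggered.

Yes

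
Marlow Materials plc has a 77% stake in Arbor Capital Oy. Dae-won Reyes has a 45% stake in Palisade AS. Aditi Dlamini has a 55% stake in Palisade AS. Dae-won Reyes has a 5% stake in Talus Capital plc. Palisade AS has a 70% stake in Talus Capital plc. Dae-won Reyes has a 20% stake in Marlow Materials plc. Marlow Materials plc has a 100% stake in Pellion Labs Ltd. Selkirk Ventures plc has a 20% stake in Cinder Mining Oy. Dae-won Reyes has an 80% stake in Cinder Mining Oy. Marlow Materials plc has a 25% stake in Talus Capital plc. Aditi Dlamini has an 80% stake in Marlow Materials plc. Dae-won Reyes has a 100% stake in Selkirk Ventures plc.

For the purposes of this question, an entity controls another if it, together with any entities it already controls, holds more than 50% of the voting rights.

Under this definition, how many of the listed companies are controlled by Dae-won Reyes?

2

Dae-won holds 100% of Selkirk, so Dae-won controls Selkirk.
Dae-won and Selkirk together hold 80% + 20% = 100% of Cinder, so Dae-won controls Cinder.
No other company's threshold is met.
Dae-won controls 2 companies.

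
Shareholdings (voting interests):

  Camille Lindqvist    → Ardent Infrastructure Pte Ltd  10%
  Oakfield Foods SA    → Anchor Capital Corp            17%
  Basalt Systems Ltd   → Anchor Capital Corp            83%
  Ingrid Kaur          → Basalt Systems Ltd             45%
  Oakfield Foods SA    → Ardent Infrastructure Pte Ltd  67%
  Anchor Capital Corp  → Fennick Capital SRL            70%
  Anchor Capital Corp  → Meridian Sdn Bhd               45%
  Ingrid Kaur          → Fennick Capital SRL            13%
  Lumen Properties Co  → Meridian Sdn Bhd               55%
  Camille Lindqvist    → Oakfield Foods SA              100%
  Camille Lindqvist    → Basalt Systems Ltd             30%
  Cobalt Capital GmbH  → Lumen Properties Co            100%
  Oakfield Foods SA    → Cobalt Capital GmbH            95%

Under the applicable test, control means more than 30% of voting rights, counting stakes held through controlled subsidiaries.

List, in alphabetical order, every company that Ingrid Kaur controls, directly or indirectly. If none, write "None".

Anchor Capital Corp, Basalt Systems Ltd, Fennick Capital SRL, Meridian Sdn Bhd

Ingrid holds 45% of Basalt, so Ingrid controls Basalt.
Basalt holds 83% of Anchor, so Ingrid controls Anchor.
Ingrid and Anchor together hold 13% + 70% = 83% of Fennick, so Ingrid controls Fennick.
Anchor holds 45% of Meridian, so Ingrid controls Meridian.
No other company's threshold is met.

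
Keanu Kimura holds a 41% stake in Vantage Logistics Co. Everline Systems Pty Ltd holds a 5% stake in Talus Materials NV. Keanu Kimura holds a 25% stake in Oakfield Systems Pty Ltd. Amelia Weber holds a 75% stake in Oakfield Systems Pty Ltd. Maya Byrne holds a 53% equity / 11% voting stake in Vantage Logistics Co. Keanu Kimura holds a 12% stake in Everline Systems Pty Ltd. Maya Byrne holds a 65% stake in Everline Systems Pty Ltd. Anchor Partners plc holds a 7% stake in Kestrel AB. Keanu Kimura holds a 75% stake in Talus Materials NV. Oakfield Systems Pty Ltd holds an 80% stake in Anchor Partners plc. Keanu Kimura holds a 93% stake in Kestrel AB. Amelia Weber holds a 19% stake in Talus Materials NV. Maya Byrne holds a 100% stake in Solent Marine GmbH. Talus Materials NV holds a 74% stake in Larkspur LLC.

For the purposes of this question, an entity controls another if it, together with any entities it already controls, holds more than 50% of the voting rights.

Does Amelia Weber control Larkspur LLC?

No

Amelia holds 75% of Oakfield, so Amelia controls Oakfield.
Oakfield holds 80% of Anchor, so Amelia controls Anchor.
Neither Amelia nor any entity Amelia controls holds any voting interest in Larkspur.
So Amelia does not control Larkspur.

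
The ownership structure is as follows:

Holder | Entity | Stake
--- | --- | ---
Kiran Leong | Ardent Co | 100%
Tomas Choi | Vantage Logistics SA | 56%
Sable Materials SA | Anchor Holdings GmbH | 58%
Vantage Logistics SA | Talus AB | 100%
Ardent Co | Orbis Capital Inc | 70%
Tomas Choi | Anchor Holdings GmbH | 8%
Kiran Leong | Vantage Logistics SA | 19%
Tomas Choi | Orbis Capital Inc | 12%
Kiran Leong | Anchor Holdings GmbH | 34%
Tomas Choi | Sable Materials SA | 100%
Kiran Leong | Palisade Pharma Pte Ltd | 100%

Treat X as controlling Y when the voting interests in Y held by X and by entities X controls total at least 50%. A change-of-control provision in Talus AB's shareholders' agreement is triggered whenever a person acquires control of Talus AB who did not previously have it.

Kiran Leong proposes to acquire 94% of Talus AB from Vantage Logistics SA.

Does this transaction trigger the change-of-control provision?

The purchase adds only to Kiran's holdings (Vantage's stake shrinks), so Kiran is the only person who could newly come to control Talus.
Kiran holds 100% of Ardent, so Kiran controls Ardent.
Ardent holds 70% of Orbis, so Kiran controls Orbis.
Kiran holds 100% of Palisade, so Kiran controls Palisade.
Neither Kiran nor any entity Kiran controls holds any voting interest in Talus.
So before the transaction, Kiran does not control Talus.
After the purchase, Kiran holds 94% of Talus directly, and Vantage's stake falls to 6%.
Kiran holds 94% of Talus, so Kiran controls Talus.
Kiran did not control Talus before and does after, so the clause is triggered.

Yes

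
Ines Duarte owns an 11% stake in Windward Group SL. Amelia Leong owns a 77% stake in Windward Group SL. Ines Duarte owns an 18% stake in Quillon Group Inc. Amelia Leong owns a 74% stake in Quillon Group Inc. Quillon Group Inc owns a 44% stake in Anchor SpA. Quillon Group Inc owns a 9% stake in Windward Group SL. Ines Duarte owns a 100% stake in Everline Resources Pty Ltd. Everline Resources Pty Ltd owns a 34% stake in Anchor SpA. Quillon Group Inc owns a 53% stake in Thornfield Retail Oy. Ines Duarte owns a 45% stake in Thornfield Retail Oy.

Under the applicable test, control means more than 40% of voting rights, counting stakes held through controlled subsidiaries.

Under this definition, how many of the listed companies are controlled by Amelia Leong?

Amelia holds 74% of Quillon, so Amelia controls Quillon.
Amelia and Quillon together hold 77% + 9% = 86% of Windward, so Amelia controls Windward.
Quillon holds 53% of Thornfield, so Amelia controls Thornfield.
Quillon holds 44% of Anchor, so Amelia controls Anchor.
No other company's threshold is met.
Amelia controls 4 companies.

4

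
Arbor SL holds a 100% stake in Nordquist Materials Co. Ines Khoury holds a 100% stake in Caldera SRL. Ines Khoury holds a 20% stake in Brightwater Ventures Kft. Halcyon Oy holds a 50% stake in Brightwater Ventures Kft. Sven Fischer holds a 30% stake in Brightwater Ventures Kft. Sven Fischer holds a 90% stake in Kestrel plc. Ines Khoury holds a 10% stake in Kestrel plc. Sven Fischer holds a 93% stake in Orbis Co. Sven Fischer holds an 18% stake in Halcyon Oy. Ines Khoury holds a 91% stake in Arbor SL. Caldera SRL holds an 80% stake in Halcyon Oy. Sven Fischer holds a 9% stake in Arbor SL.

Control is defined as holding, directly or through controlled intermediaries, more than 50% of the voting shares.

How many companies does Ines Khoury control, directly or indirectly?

Ines holds 100% of Caldera, so Ines controls Caldera.
Ines holds 91% of Arbor, so Ines controls Arbor.
Caldera holds 80% of Halcyon, so Ines controls Halcyon.
Arbor holds 100% of Nordquist, so Ines controls Nordquist.
Halcyon and Ines together hold 50% + 20% = 70% of Brightwater, so Ines controls Brightwater.
No other company's threshold is met.
Ines controls 5 companies.

5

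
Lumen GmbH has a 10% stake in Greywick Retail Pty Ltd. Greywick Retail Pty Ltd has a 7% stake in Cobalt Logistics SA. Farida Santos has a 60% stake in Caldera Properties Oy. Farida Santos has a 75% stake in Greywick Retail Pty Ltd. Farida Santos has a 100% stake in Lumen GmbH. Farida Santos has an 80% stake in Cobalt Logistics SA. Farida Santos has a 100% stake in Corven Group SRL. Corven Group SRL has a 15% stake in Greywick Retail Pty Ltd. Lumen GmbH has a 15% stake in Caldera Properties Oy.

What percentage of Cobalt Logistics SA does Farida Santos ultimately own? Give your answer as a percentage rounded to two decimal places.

Farida reaches Cobalt along 4 paths.
Direct stake: 80% = 80%.
Via Greywick: 75% × 7% = 5.25%.
Via Corven → Greywick: 100% × 15% × 7% = 1.05%.
Via Lumen → Greywick: 100% × 10% × 7% = 0.7%.
Total: 80% + 5.25% + 1.05% + 0.7% = 87%.
Rounded: 87.00%.

87.00%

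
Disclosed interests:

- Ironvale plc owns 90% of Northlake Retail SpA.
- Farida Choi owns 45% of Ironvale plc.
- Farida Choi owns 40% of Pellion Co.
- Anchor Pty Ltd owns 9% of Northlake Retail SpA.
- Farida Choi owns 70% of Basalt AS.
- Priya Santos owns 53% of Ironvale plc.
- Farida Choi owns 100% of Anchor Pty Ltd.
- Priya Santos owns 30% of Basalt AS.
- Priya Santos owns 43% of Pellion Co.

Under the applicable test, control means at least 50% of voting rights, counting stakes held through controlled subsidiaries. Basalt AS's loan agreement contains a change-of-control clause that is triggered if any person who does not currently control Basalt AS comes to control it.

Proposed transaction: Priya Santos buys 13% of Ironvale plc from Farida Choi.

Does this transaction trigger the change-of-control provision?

The purchase adds only to Priya's holdings (Farida's stake shrinks), so Priya is the only person who could newly come to control Basalt.
Priya holds 53% of Ironvale, so Priya controls Ironvale.
Ironvale holds 90% of Northlake, so Priya controls Northlake.
In Basalt, Priya's side holds only 30%, not ≥ 50%.
So before the transaction, Priya does not control Basalt.
After the purchase, Priya's direct stake in Ironvale rises to 53% + 13% = 66%, and Farida's stake falls to 32%.
Priya holds 66% of Ironvale, so Priya controls Ironvale.
After the transaction, Priya's side holds 30% of Basalt, not ≥ 50%, so Priya still does not control Basalt.
No new person acquires control, so the clause is not triggered.

No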